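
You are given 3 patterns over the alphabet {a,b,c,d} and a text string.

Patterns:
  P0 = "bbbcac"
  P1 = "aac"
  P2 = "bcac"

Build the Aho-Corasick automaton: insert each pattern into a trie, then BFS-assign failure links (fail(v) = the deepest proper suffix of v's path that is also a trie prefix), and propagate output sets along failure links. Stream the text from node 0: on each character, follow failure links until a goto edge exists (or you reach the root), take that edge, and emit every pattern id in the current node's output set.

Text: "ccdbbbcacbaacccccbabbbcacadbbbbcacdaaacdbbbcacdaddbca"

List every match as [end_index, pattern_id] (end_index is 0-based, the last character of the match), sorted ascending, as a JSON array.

Build automaton:
Trie nodes:
  0='ε' goto a→7 b→1
  1='b' goto b→2 c→10
  2='bb' goto b→3
  3='bbb' goto c→4
  4='bbbc' goto a→5
  5='bbbca' goto c→6
  6='bbbcac' goto ·  ←P0
  7='a' goto a→8
  8='aa' goto c→9
  9='aac' goto ·  ←P1
  10='bc' goto a→11
  11='bca' goto c→12
  12='bcac' goto ·  ←P2

BFS fail/out derivation:
  fail(1) 'b': from fail(0)=0 chase 'b': 0 ⇒ 0;  out=∅∪out(0)=∅
  fail(7) 'a': from fail(0)=0 chase 'a': 0 ⇒ 0;  out=∅∪out(0)=∅
  fail(2) 'bb': from fail(1)=0 chase 'b': 0 ⇒ 1;  out=∅∪out(1)=∅
  fail(8) 'aa': from fail(7)=0 chase 'a': 0 ⇒ 7;  out=∅∪out(7)=∅
  fail(10) 'bc': from fail(1)=0 chase 'c': 0 ⇒ 0;  out=∅∪out(0)=∅
  fail(3) 'bbb': from fail(2)=1 chase 'b': 1 ⇒ 2;  out=∅∪out(2)=∅
  fail(9) 'aac': from fail(8)=7 chase 'c': 7→0 ⇒ 0;  out={1}∪out(0)={1}
  fail(11) 'bca': from fail(10)=0 chase 'a': 0 ⇒ 7;  out=∅∪out(7)=∅
  fail(4) 'bbbc': from fail(3)=2 chase 'c': 2→1 ⇒ 10;  out=∅∪out(10)=∅
  fail(12) 'bcac': from fail(11)=7 chase 'c': 7→0 ⇒ 0;  out={2}∪out(0)={2}
  fail(5) 'bbbca': from fail(4)=10 chase 'a': 10 ⇒ 11;  out=∅∪out(11)=∅
  fail(6) 'bbbcac': from fail(5)=11 chase 'c': 11 ⇒ 12;  out={0}∪out(12)={0,2}

Text stream:
pos 0 'c': at 0
pos 1 'c': at 0
pos 2 'd': at 0
pos 3 'b': at 1
pos 4 'b': at 2
pos 5 'b': at 3
pos 6 'c': at 4
pos 7 'a': at 5
pos 8 'c': at 6  ** P0@[3:8],P2@[5:8]
pos 9 'b': at 1 (fail-walked)
pos 10 'a': at 7 (fail-walked)
pos 11 'a': at 8
pos 12 'c': at 9  ** P1@[10:12]
pos 13 'c': at 0 (fail-walked)
pos 14 'c': at 0
pos 15 'c': at 0
pos 16 'c': at 0
pos 17 'b': at 1
pos 18 'a': at 7 (fail-walked)
pos 19 'b': at 1 (fail-walked)
pos 20 'b': at 2
pos 21 'b': at 3
pos 22 'c': at 4
pos 23 'a': at 5
pos 24 'c': at 6  ** P0@[19:24],P2@[21:24]
pos 25 'a': at 7 (fail-walked)
pos 26 'd': at 0 (fail-walked)
pos 27 'b': at 1
pos 28 'b': at 2
pos 29 'b': at 3
pos 30 'b': at 3 (fail-walked)
pos 31 'c': at 4
pos 32 'a': at 5
pos 33 'c': at 6  ** P0@[28:33],P2@[30:33]
pos 34 'd': at 0 (fail-walked)
pos 35 'a': at 7
pos 36 'a': at 8
pos 37 'a': at 8 (fail-walked)
pos 38 'c': at 9  ** P1@[36:38]
pos 39 'd': at 0 (fail-walked)
pos 40 'b': at 1
pos 41 'b': at 2
pos 42 'b': at 3
pos 43 'c': at 4
pos 44 'a': at 5
pos 45 'c': at 6  ** P0@[40:45],P2@[42:45]
pos 46 'd': at 0 (fail-walked)
pos 47 'a': at 7
pos 48 'd': at 0 (fail-walked)
pos 49 'd': at 0
pos 50 'b': at 1
pos 51 'c': at 10
pos 52 'a': at 11

Matches: [[8,0],[8,2],[12,1],[24,0],[24,2],[33,0],[33,2],[38,1],[45,0],[45,2]]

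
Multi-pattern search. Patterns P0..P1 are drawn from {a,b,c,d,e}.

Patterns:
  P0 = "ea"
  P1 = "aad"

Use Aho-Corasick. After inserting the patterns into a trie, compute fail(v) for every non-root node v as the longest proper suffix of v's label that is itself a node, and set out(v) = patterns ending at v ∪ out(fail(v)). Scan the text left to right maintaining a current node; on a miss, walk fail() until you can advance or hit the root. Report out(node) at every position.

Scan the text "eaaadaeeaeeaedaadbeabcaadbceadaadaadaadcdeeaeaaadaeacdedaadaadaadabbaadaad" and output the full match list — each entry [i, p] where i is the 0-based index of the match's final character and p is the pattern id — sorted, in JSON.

Build automaton:
Trie nodes:
  n0 'ε': a→3 e→1
  n1 'e': a→2
  n2 'ea': ·  [P0 ends]
  n3 'a': a→4
  n4 'aa': d→5
  n5 'aad': ·  [P1 ends]

Failure links (BFS by depth):
  n1('e'): parent n0 fail=0; on 'e' 0 → fail=0;  out ∅∪∅=∅
  n3('a'): parent n0 fail=0; on 'a' 0 → fail=0;  out ∅∪∅=∅
  n2('ea'): parent n1 fail=0; on 'a' 0 → fail=3;  out {0}∪∅={0}
  n4('aa'): parent n3 fail=0; on 'a' 0 → fail=3;  out ∅∪∅=∅
  n5('aad'): parent n4 fail=3; on 'd' 3→0 → fail=0;  out {1}∪∅={1}

Run:
i=0 'e': node 0→1
i=1 'a': node 1→2  → match P0@[0:1]
i=2 'a': node 2→4 (fail-walked)
i=3 'a': node 4→4 (fail-walked)
i=4 'd': node 4→5  → match P1@[2:4]
i=5 'a': node 5→3 (fail-walked)
i=6 'e': node 3→1 (fail-walked)
i=7 'e': node 1→1 (fail-walked)
i=8 'a': node 1→2  → match P0@[7:8]
i=9 'e': node 2→1 (fail-walked)
i=10 'e': node 1→1 (fail-walked)
i=11 'a': node 1→2  → match P0@[10:11]
i=12 'e': node 2→1 (fail-walked)
i=13 'd': node 1→0 (fail-walked)
i=14 'a': node 0→3
i=15 'a': node 3→4
i=16 'd': node 4→5  → match P1@[14:16]
i=17 'b': node 5→0 (fail-walked)
i=18 'e': node 0→1
i=19 'a': node 1→2  → match P0@[18:19]
i=20 'b': node 2→0 (fail-walked)
i=21 'c': node 0→0
i=22 'a': node 0→3
i=23 'a': node 3→4
i=24 'd': node 4→5  → match P1@[22:24]
i=25 'b': node 5→0 (fail-walked)
i=26 'c': node 0→0
i=27 'e': node 0→1
i=28 'a': node 1→2  → match P0@[27:28]
i=29 'd': node 2→0 (fail-walked)
i=30 'a': node 0→3
i=31 'a': node 3→4
i=32 'd': node 4→5  → match P1@[30:32]
i=33 'a': node 5→3 (fail-walked)
i=34 'a': node 3→4
i=35 'd': node 4→5  → match P1@[33:35]
i=36 'a': node 5→3 (fail-walked)
i=37 'a': node 3→4
i=38 'd': node 4→5  → match P1@[36:38]
i=39 'c': node 5→0 (fail-walked)
i=40 'd': node 0→0
i=41 'e': node 0→1
i=42 'e': node 1→1 (fail-walked)
i=43 'a': node 1→2  → match P0@[42:43]
i=44 'e': node 2→1 (fail-walked)
i=45 'a': node 1→2  → match P0@[44:45]
i=46 'a': node 2→4 (fail-walked)
i=47 'a': node 4→4 (fail-walked)
i=48 'd': node 4→5  → match P1@[46:48]
i=49 'a': node 5→3 (fail-walked)
i=50 'e': node 3→1 (fail-walked)
i=51 'a': node 1→2  → match P0@[50:51]
i=52 'c': node 2→0 (fail-walked)
i=53 'd': node 0→0
i=54 'e': node 0→1
i=55 'd': node 1→0 (fail-walked)
i=56 'a': node 0→3
i=57 'a': node 3→4
i=58 'd': node 4→5  → match P1@[56:58]
i=59 'a': node 5→3 (fail-walked)
i=60 'a': node 3→4
i=61 'd': node 4→5  → match P1@[59:61]
i=62 'a': node 5→3 (fail-walked)
i=63 'a': node 3→4
i=64 'd': node 4→5  → match P1@[62:64]
i=65 'a': node 5→3 (fail-walked)
i=66 'b': node 3→0 (fail-walked)
i=67 'b': node 0→0
i=68 'a': node 0→3
i=69 'a': node 3→4
i=70 'd': node 4→5  → match P1@[68:70]
i=71 'a': node 5→3 (fail-walked)
i=72 'a': node 3→4
i=73 'd': node 4→5  → match P1@[71:73]

Matches: [[1,0],[4,1],[8,0],[11,0],[16,1],[19,0],[24,1],[28,0],[32,1],[35,1],[38,1],[43,0],[45,0],[48,1],[51,0],[58,1],[61,1],[64,1],[70,1],[73,1]]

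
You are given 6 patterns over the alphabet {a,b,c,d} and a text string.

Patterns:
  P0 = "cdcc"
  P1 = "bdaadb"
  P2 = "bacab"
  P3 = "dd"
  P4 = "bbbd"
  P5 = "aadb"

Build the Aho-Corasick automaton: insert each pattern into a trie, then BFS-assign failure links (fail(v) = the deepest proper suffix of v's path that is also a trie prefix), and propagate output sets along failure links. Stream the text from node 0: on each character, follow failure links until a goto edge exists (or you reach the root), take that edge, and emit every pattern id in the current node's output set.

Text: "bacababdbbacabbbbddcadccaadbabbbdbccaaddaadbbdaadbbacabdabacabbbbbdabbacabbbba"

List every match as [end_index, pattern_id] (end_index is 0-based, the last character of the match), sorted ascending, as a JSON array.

Construct AC machine:
Trie (insert patterns):
  n0 'ε': a→20 b→5 c→1 d→15
  n1 'c': d→2
  n2 'cd': c→3
  n3 'cdc': c→4
  n4 'cdcc': ·  [P0 ends]
  n5 'b': a→11 b→17 d→6
  n6 'bd': a→7
  n7 'bda': a→8
  n8 'bdaa': d→9
  n9 'bdaad': b→10
  n10 'bdaadb': ·  [P1 ends]
  n11 'ba': c→12
  n12 'bac': a→13
  n13 'baca': b→14
  n14 'bacab': ·  [P2 ends]
  n15 'd': d→16
  n16 'dd': ·  [P3 ends]
  n17 'bb': b→18
  n18 'bbb': d→19
  n19 'bbbd': ·  [P4 ends]
  n20 'a': a→21
  n21 'aa': d→22
  n22 'aad': b→23
  n23 'aadb': ·  [P5 ends]

BFS fail/out derivation:
  n1('c'): parent n0 fail=0; on 'c' 0 → fail=0;  out ∅∪∅=∅
  n5('b'): parent n0 fail=0; on 'b' 0 → fail=0;  out ∅∪∅=∅
  n15('d'): parent n0 fail=0; on 'd' 0 → fail=0;  out ∅∪∅=∅
  n20('a'): parent n0 fail=0; on 'a' 0 → fail=0;  out ∅∪∅=∅
  n2('cd'): parent n1 fail=0; on 'd' 0 → fail=15;  out ∅∪∅=∅
  n6('bd'): parent n5 fail=0; on 'd' 0 → fail=15;  out ∅∪∅=∅
  n11('ba'): parent n5 fail=0; on 'a' 0 → fail=20;  out ∅∪∅=∅
  n16('dd'): parent n15 fail=0; on 'd' 0 → fail=15;  out {3}∪∅={3}
  n17('bb'): parent n5 fail=0; on 'b' 0 → fail=5;  out ∅∪∅=∅
  n21('aa'): parent n20 fail=0; on 'a' 0 → fail=20;  out ∅∪∅=∅
  n3('cdc'): parent n2 fail=15; on 'c' 15→0 → fail=1;  out ∅∪∅=∅
  n7('bda'): parent n6 fail=15; on 'a' 15→0 → fail=20;  out ∅∪∅=∅
  n12('bac'): parent n11 fail=20; on 'c' 20→0 → fail=1;  out ∅∪∅=∅
  n18('bbb'): parent n17 fail=5; on 'b' 5 → fail=17;  out ∅∪∅=∅
  n22('aad'): parent n21 fail=20; on 'd' 20→0 → fail=15;  out ∅∪∅=∅
  n4('cdcc'): parent n3 fail=1; on 'c' 1→0 → fail=1;  out {0}∪∅={0}
  n8('bdaa'): parent n7 fail=20; on 'a' 20 → fail=21;  out ∅∪∅=∅
  n13('baca'): parent n12 fail=1; on 'a' 1→0 → fail=20;  out ∅∪∅=∅
  n19('bbbd'): parent n18 fail=17; on 'd' 17→5 → fail=6;  out {4}∪∅={4}
  n23('aadb'): parent n22 fail=15; on 'b' 15→0 → fail=5;  out {5}∪∅={5}
  n9('bdaad'): parent n8 fail=21; on 'd' 21 → fail=22;  out ∅∪∅=∅
  n14('bacab'): parent n13 fail=20; on 'b' 20→0 → fail=5;  out {2}∪∅={2}
  n10('bdaadb'): parent n9 fail=22; on 'b' 22 → fail=23;  out {1}∪{5}={1,5}

Scan:
i=0 'b': node 0→5
i=1 'a': node 5→11
i=2 'c': node 11→12
i=3 'a': node 12→13
i=4 'b': node 13→14  → match P2@[0:4]
i=5 'a': node 14→11 (via fail)
i=6 'b': node 11→5 (via fail)
i=7 'd': node 5→6
i=8 'b': node 6→5 (via fail)
i=9 'b': node 5→17
i=10 'a': node 17→11 (via fail)
i=11 'c': node 11→12
i=12 'a': node 12→13
i=13 'b': node 13→14  → match P2@[9:13]
i=14 'b': node 14→17 (via fail)
i=15 'b': node 17→18
i=16 'b': node 18→18 (via fail)
i=17 'd': node 18→19  → match P4@[14:17]
i=18 'd': node 19→16 (via fail)  → match P3@[17:18]
i=19 'c': node 16→1 (via fail)
i=20 'a': node 1→20 (via fail)
i=21 'd': node 20→15 (via fail)
i=22 'c': node 15→1 (via fail)
i=23 'c': node 1→1 (via fail)
i=24 'a': node 1→20 (via fail)
i=25 'a': node 20→21
i=26 'd': node 21→22
i=27 'b': node 22→23  → match P5@[24:27]
i=28 'a': node 23→11 (via fail)
i=29 'b': node 11→5 (via fail)
i=30 'b': node 5→17
i=31 'b': node 17→18
i=32 'd': node 18→19  → match P4@[29:32]
i=33 'b': node 19→5 (via fail)
i=34 'c': node 5→1 (via fail)
i=35 'c': node 1→1 (via fail)
i=36 'a': node 1→20 (via fail)
i=37 'a': node 20→21
i=38 'd': node 21→22
i=39 'd': node 22→16 (via fail)  → match P3@[38:39]
i=40 'a': node 16→20 (via fail)
i=41 'a': node 20→21
i=42 'd': node 21→22
i=43 'b': node 22→23  → match P5@[40:43]
i=44 'b': node 23→17 (via fail)
i=45 'd': node 17→6 (via fail)
i=46 'a': node 6→7
i=47 'a': node 7→8
i=48 'd': node 8→9
i=49 'b': node 9→10  → match P1@[44:49],P5@[46:49]
i=50 'b': node 10→17 (via fail)
i=51 'a': node 17→11 (via fail)
i=52 'c': node 11→12
i=53 'a': node 12→13
i=54 'b': node 13→14  → match P2@[50:54]
i=55 'd': node 14→6 (via fail)
i=56 'a': node 6→7
i=57 'b': node 7→5 (via fail)
i=58 'a': node 5→11
i=59 'c': node 11→12
i=60 'a': node 12→13
i=61 'b': node 13→14  → match P2@[57:61]
i=62 'b': node 14→17 (via fail)
i=63 'b': node 17→18
i=64 'b': node 18→18 (via fail)
i=65 'b': node 18→18 (via fail)
i=66 'd': node 18→19  → match P4@[63:66]
i=67 'a': node 19→7 (via fail)
i=68 'b': node 7→5 (via fail)
i=69 'b': node 5→17
i=70 'a': node 17→11 (via fail)
i=71 'c': node 11→12
i=72 'a': node 12→13
i=73 'b': node 13→14  → match P2@[69:73]
i=74 'b': node 14→17 (via fail)
i=75 'b': node 17→18
i=76 'b': node 18→18 (via fail)
i=77 'a': node 18→11 (via fail)

All matches (sorted): [[4,2],[13,2],[17,4],[18,3],[27,5],[32,4],[39,3],[43,5],[49,1],[49,5],[54,2],[61,2],[66,4],[73,2]]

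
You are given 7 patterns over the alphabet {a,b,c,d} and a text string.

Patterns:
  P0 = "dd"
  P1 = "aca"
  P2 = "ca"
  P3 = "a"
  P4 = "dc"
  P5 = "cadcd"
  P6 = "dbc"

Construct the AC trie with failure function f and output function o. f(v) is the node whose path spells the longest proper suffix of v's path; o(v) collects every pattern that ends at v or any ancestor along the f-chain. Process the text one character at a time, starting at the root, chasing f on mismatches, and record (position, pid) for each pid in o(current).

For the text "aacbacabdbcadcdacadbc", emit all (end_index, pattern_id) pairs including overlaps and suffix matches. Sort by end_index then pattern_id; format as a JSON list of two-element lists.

Construct AC machine:
Trie (insert patterns):
  n0 'ε': a→3 c→6 d→1
  n1 'd': b→12 c→8 d→2
  n2 'dd': ·  [P0 ends]
  n3 'a': c→4  [P3 ends]
  n4 'ac': a→5
  n5 'aca': ·  [P1 ends]
  n6 'c': a→7
  n7 'ca': d→9  [P2 ends]
  n8 'dc': ·  [P4 ends]
  n9 'cad': c→10
  n10 'cadc': d→11
  n11 'cadcd': ·  [P5 ends]
  n12 'db': c→13
  n13 'dbc': ·  [P6 ends]

BFS fail/out derivation:
  fail(1) 'd': from fail(0)=0 chase 'd': 0 ⇒ 0;  out=∅∪out(0)=∅
  fail(3) 'a': from fail(0)=0 chase 'a': 0 ⇒ 0;  out={3}∪out(0)={3}
  fail(6) 'c': from fail(0)=0 chase 'c': 0 ⇒ 0;  out=∅∪out(0)=∅
  fail(2) 'dd': from fail(1)=0 chase 'd': 0 ⇒ 1;  out={0}∪out(1)={0}
  fail(4) 'ac': from fail(3)=0 chase 'c': 0 ⇒ 6;  out=∅∪out(6)=∅
  fail(7) 'ca': from fail(6)=0 chase 'a': 0 ⇒ 3;  out={2}∪out(3)={2,3}
  fail(8) 'dc': from fail(1)=0 chase 'c': 0 ⇒ 6;  out={4}∪out(6)={4}
  fail(12) 'db': from fail(1)=0 chase 'b': 0 ⇒ 0;  out=∅∪out(0)=∅
  fail(5) 'aca': from fail(4)=6 chase 'a': 6 ⇒ 7;  out={1}∪out(7)={1,2,3}
  fail(9) 'cad': from fail(7)=3 chase 'd': 3→0 ⇒ 1;  out=∅∪out(1)=∅
  fail(13) 'dbc': from fail(12)=0 chase 'c': 0 ⇒ 6;  out={6}∪out(6)={6}
  fail(10) 'cadc': from fail(9)=1 chase 'c': 1 ⇒ 8;  out=∅∪out(8)={4}
  fail(11) 'cadcd': from fail(10)=8 chase 'd': 8→6→0 ⇒ 1;  out={5}∪out(1)={5}

Scan:
pos 0 'a': at 3  → match P3@[0:0]
pos 1 'a': at 3 (fail-walked)  → match P3@[1:1]
pos 2 'c': at 4
pos 3 'b': at 0 (fail-walked)
pos 4 'a': at 3  → match P3@[4:4]
pos 5 'c': at 4
pos 6 'a': at 5  → match P1@[4:6],P2@[5:6],P3@[6:6]
pos 7 'b': at 0 (fail-walked)
pos 8 'd': at 1
pos 9 'b': at 12
pos 10 'c': at 13  → match P6@[8:10]
pos 11 'a': at 7 (fail-walked)  → match P2@[10:11],P3@[11:11]
pos 12 'd': at 9
pos 13 'c': at 10  → match P4@[12:13]
pos 14 'd': at 11  → match P5@[10:14]
pos 15 'a': at 3 (fail-walked)  → match P3@[15:15]
pos 16 'c': at 4
pos 17 'a': at 5  → match P1@[15:17],P2@[16:17],P3@[17:17]
pos 18 'd': at 9 (fail-walked)
pos 19 'b': at 12 (fail-walked)
pos 20 'c': at 13  → match P6@[18:20]

Result: [[0,3],[1,3],[4,3],[6,1],[6,2],[6,3],[10,6],[11,2],[11,3],[13,4],[14,5],[15,3],[17,1],[17,2],[17,3],[20,6]]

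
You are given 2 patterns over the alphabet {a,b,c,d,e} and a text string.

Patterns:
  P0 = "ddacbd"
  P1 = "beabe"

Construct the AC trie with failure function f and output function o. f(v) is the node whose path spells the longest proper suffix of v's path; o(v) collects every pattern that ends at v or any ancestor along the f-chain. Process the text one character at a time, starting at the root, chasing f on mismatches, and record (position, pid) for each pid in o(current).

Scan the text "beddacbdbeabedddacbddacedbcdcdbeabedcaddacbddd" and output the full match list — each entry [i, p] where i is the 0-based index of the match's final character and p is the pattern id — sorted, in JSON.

Build automaton:
Trie (insert patterns):
  n0 'ε': b→7 d→1
  n1 'd': d→2
  n2 'dd': a→3
  n3 'dda': c→4
  n4 'ddac': b→5
  n5 'ddacb': d→6
  n6 'ddacbd': ·  ←P0
  n7 'b': e→8
  n8 'be': a→9
  n9 'bea': b→10
  n10 'beab': e→11
  n11 'beabe': ·  ←P1

Failure links (BFS by depth):
  n1('d'): parent n0 fail=0; on 'd' 0 → fail=0;  out ∅∪∅=∅
  n7('b'): parent n0 fail=0; on 'b' 0 → fail=0;  out ∅∪∅=∅
  n2('dd'): parent n1 fail=0; on 'd' 0 → fail=1;  out ∅∪∅=∅
  n8('be'): parent n7 fail=0; on 'e' 0 → fail=0;  out ∅∪∅=∅
  n3('dda'): parent n2 fail=1; on 'a' 1→0 → fail=0;  out ∅∪∅=∅
  n9('bea'): parent n8 fail=0; on 'a' 0 → fail=0;  out ∅∪∅=∅
  n4('ddac'): parent n3 fail=0; on 'c' 0 → fail=0;  out ∅∪∅=∅
  n10('beab'): parent n9 fail=0; on 'b' 0 → fail=7;  out ∅∪∅=∅
  n5('ddacb'): parent n4 fail=0; on 'b' 0 → fail=7;  out ∅∪∅=∅
  n11('beabe'): parent n10 fail=7; on 'e' 7 → fail=8;  out {1}∪∅={1}
  n6('ddacbd'): parent n5 fail=7; on 'd' 7→0 → fail=1;  out {0}∪∅={0}

Scan:
[0] read 'b'  n0⇒n7
[1] read 'e'  n7⇒n8
[2] read 'd'  n8⇒n1 (via fail)
[3] read 'd'  n1⇒n2
[4] read 'a'  n2⇒n3
[5] read 'c'  n3⇒n4
[6] read 'b'  n4⇒n5
[7] read 'd'  n5⇒n6  emit P0@[2:7]
[8] read 'b'  n6⇒n7 (via fail)
[9] read 'e'  n7⇒n8
[10] read 'a'  n8⇒n9
[11] read 'b'  n9⇒n10
[12] read 'e'  n10⇒n11  emit P1@[8:12]
[13] read 'd'  n11⇒n1 (via fail)
[14] read 'd'  n1⇒n2
[15] read 'd'  n2⇒n2 (via fail)
[16] read 'a'  n2⇒n3
[17] read 'c'  n3⇒n4
[18] read 'b'  n4⇒n5
[19] read 'd'  n5⇒n6  emit P0@[14:19]
[20] read 'd'  n6⇒n2 (via fail)
[21] read 'a'  n2⇒n3
[22] read 'c'  n3⇒n4
[23] read 'e'  n4⇒n0 (via fail)
[24] read 'd'  n0⇒n1
[25] read 'b'  n1⇒n7 (via fail)
[26] read 'c'  n7⇒n0 (via fail)
[27] read 'd'  n0⇒n1
[28] read 'c'  n1⇒n0 (via fail)
[29] read 'd'  n0⇒n1
[30] read 'b'  n1⇒n7 (via fail)
[31] read 'e'  n7⇒n8
[32] read 'a'  n8⇒n9
[33] read 'b'  n9⇒n10
[34] read 'e'  n10⇒n11  emit P1@[30:34]
[35] read 'd'  n11⇒n1 (via fail)
[36] read 'c'  n1⇒n0 (via fail)
[37] read 'a'  n0⇒n0
[38] read 'd'  n0⇒n1
[39] read 'd'  n1⇒n2
[40] read 'a'  n2⇒n3
[41] read 'c'  n3⇒n4
[42] read 'b'  n4⇒n5
[43] read 'd'  n5⇒n6  emit P0@[38:43]
[44] read 'd'  n6⇒n2 (via fail)
[45] read 'd'  n2⇒n2 (via fail)

Matches: [[7,0],[12,1],[19,0],[34,1],[43,0]]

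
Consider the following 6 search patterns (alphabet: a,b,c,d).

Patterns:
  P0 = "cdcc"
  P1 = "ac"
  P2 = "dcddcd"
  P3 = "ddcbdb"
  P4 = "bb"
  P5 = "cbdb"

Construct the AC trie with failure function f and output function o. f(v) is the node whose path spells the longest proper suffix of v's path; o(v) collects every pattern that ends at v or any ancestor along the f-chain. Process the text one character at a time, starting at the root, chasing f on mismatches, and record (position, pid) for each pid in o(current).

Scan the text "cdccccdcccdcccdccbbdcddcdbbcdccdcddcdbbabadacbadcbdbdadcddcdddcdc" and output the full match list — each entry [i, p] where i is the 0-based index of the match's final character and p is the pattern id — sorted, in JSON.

Construct AC machine:
Trie nodes:
  0='ε' goto a→5 b→18 c→1 d→7
  1='c' goto b→20 d→2
  2='cd' goto c→3
  3='cdc' goto c→4
  4='cdcc' goto ·  ←P0
  5='a' goto c→6
  6='ac' goto ·  ←P1
  7='d' goto c→8 d→13
  8='dc' goto d→9
  9='dcd' goto d→10
  10='dcdd' goto c→11
  11='dcddc' goto d→12
  12='dcddcd' goto ·  ←P2
  13='dd' goto c→14
  14='ddc' goto b→15
  15='ddcb' goto d→16
  16='ddcbd' goto b→17
  17='ddcbdb' goto ·  ←P3
  18='b' goto b→19
  19='bb' goto ·  ←P4
  20='cb' goto d→21
  21='cbd' goto b→22
  22='cbdb' goto ·  ←P5

Failure links (BFS by depth):
  fail(1) 'c': from fail(0)=0 chase 'c': 0 ⇒ 0;  out=∅∪out(0)=∅
  fail(5) 'a': from fail(0)=0 chase 'a': 0 ⇒ 0;  out=∅∪out(0)=∅
  fail(7) 'd': from fail(0)=0 chase 'd': 0 ⇒ 0;  out=∅∪out(0)=∅
  fail(18) 'b': from fail(0)=0 chase 'b': 0 ⇒ 0;  out=∅∪out(0)=∅
  fail(2) 'cd': from fail(1)=0 chase 'd': 0 ⇒ 7;  out=∅∪out(7)=∅
  fail(6) 'ac': from fail(5)=0 chase 'c': 0 ⇒ 1;  out={1}∪out(1)={1}
  fail(8) 'dc': from fail(7)=0 chase 'c': 0 ⇒ 1;  out=∅∪out(1)=∅
  fail(13) 'dd': from fail(7)=0 chase 'd': 0 ⇒ 7;  out=∅∪out(7)=∅
  fail(19) 'bb': from fail(18)=0 chase 'b': 0 ⇒ 18;  out={4}∪out(18)={4}
  fail(20) 'cb': from fail(1)=0 chase 'b': 0 ⇒ 18;  out=∅∪out(18)=∅
  fail(3) 'cdc': from fail(2)=7 chase 'c': 7 ⇒ 8;  out=∅∪out(8)=∅
  fail(9) 'dcd': from fail(8)=1 chase 'd': 1 ⇒ 2;  out=∅∪out(2)=∅
  fail(14) 'ddc': from fail(13)=7 chase 'c': 7 ⇒ 8;  out=∅∪out(8)=∅
  fail(21) 'cbd': from fail(20)=18 chase 'd': 18→0 ⇒ 7;  out=∅∪out(7)=∅
  fail(4) 'cdcc': from fail(3)=8 chase 'c': 8→1→0 ⇒ 1;  out={0}∪out(1)={0}
  fail(10) 'dcdd': from fail(9)=2 chase 'd': 2→7 ⇒ 13;  out=∅∪out(13)=∅
  fail(15) 'ddcb': from fail(14)=8 chase 'b': 8→1 ⇒ 20;  out=∅∪out(20)=∅
  fail(22) 'cbdb': from fail(21)=7 chase 'b': 7→0 ⇒ 18;  out={5}∪out(18)={5}
  fail(11) 'dcddc': from fail(10)=13 chase 'c': 13 ⇒ 14;  out=∅∪out(14)=∅
  fail(16) 'ddcbd': from fail(15)=20 chase 'd': 20 ⇒ 21;  out=∅∪out(21)=∅
  fail(12) 'dcddcd': from fail(11)=14 chase 'd': 14→8 ⇒ 9;  out={2}∪out(9)={2}
  fail(17) 'ddcbdb': from fail(16)=21 chase 'b': 21 ⇒ 22;  out={3}∪out(22)={3,5}

Scan:
pos 0 'c': at 1
pos 1 'd': at 2
pos 2 'c': at 3
pos 3 'c': at 4  ** P0@[0:3]
pos 4 'c': at 1 (fail-walked)
pos 5 'c': at 1 (fail-walked)
pos 6 'd': at 2
pos 7 'c': at 3
pos 8 'c': at 4  ** P0@[5:8]
pos 9 'c': at 1 (fail-walked)
pos 10 'd': at 2
pos 11 'c': at 3
pos 12 'c': at 4  ** P0@[9:12]
pos 13 'c': at 1 (fail-walked)
pos 14 'd': at 2
pos 15 'c': at 3
pos 16 'c': at 4  ** P0@[13:16]
pos 17 'b': at 20 (fail-walked)
pos 18 'b': at 19 (fail-walked)  ** P4@[17:18]
pos 19 'd': at 7 (fail-walked)
pos 20 'c': at 8
pos 21 'd': at 9
pos 22 'd': at 10
pos 23 'c': at 11
pos 24 'd': at 12  ** P2@[19:24]
pos 25 'b': at 18 (fail-walked)
pos 26 'b': at 19  ** P4@[25:26]
pos 27 'c': at 1 (fail-walked)
pos 28 'd': at 2
pos 29 'c': at 3
pos 30 'c': at 4  ** P0@[27:30]
pos 31 'd': at 2 (fail-walked)
pos 32 'c': at 3
pos 33 'd': at 9 (fail-walked)
pos 34 'd': at 10
pos 35 'c': at 11
pos 36 'd': at 12  ** P2@[31:36]
pos 37 'b': at 18 (fail-walked)
pos 38 'b': at 19  ** P4@[37:38]
pos 39 'a': at 5 (fail-walked)
pos 40 'b': at 18 (fail-walked)
pos 41 'a': at 5 (fail-walked)
pos 42 'd': at 7 (fail-walked)
pos 43 'a': at 5 (fail-walked)
pos 44 'c': at 6  ** P1@[43:44]
pos 45 'b': at 20 (fail-walked)
pos 46 'a': at 5 (fail-walked)
pos 47 'd': at 7 (fail-walked)
pos 48 'c': at 8
pos 49 'b': at 20 (fail-walked)
pos 50 'd': at 21
pos 51 'b': at 22  ** P5@[48:51]
pos 52 'd': at 7 (fail-walked)
pos 53 'a': at 5 (fail-walked)
pos 54 'd': at 7 (fail-walked)
pos 55 'c': at 8
pos 56 'd': at 9
pos 57 'd': at 10
pos 58 'c': at 11
pos 59 'd': at 12  ** P2@[54:59]
pos 60 'd': at 10 (fail-walked)
pos 61 'd': at 13 (fail-walked)
pos 62 'c': at 14
pos 63 'd': at 9 (fail-walked)
pos 64 'c': at 3 (fail-walked)

All matches (sorted): [[3,0],[8,0],[12,0],[16,0],[18,4],[24,2],[26,4],[30,0],[36,2],[38,4],[44,1],[51,5],[59,2]]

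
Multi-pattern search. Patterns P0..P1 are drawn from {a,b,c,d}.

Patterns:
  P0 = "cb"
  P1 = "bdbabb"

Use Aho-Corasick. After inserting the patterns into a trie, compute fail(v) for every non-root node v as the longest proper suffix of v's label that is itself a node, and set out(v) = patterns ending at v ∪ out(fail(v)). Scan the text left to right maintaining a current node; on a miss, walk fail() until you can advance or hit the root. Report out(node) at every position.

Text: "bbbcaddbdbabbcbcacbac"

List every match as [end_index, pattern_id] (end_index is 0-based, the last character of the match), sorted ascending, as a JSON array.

Build:
Trie (insert patterns):
  n0 'ε': b→3 c→1
  n1 'c': b→2
  n2 'cb': ·  ←P0
  n3 'b': d→4
  n4 'bd': b→5
  n5 'bdb': a→6
  n6 'bdba': b→7
  n7 'bdbab': b→8
  n8 'bdbabb': ·  ←P1

BFS fail/out derivation:
  fail(1) 'c': from fail(0)=0 chase 'c': 0 ⇒ 0;  out=∅∪out(0)=∅
  fail(3) 'b': from fail(0)=0 chase 'b': 0 ⇒ 0;  out=∅∪out(0)=∅
  fail(2) 'cb': from fail(1)=0 chase 'b': 0 ⇒ 3;  out={0}∪out(3)={0}
  fail(4) 'bd': from fail(3)=0 chase 'd': 0 ⇒ 0;  out=∅∪out(0)=∅
  fail(5) 'bdb': from fail(4)=0 chase 'b': 0 ⇒ 3;  out=∅∪out(3)=∅
  fail(6) 'bdba': from fail(5)=3 chase 'a': 3→0 ⇒ 0;  out=∅∪out(0)=∅
  fail(7) 'bdbab': from fail(6)=0 chase 'b': 0 ⇒ 3;  out=∅∪out(3)=∅
  fail(8) 'bdbabb': from fail(7)=3 chase 'b': 3→0 ⇒ 3;  out={1}∪out(3)={1}

Run:
i=0 'b': node 0→3
i=1 'b': node 3→3 (via fail)
i=2 'b': node 3→3 (via fail)
i=3 'c': node 3→1 (via fail)
i=4 'a': node 1→0 (via fail)
i=5 'd': node 0→0
i=6 'd': node 0→0
i=7 'b': node 0→3
i=8 'd': node 3→4
i=9 'b': node 4→5
i=10 'a': node 5→6
i=11 'b': node 6→7
i=12 'b': node 7→8  emit P1@[7:12]
i=13 'c': node 8→1 (via fail)
i=14 'b': node 1→2  emit P0@[13:14]
i=15 'c': node 2→1 (via fail)
i=16 'a': node 1→0 (via fail)
i=17 'c': node 0→1
i=18 'b': node 1→2  emit P0@[17:18]
i=19 'a': node 2→0 (via fail)
i=20 'c': node 0→1

Result: [[12,1],[14,0],[18,0]]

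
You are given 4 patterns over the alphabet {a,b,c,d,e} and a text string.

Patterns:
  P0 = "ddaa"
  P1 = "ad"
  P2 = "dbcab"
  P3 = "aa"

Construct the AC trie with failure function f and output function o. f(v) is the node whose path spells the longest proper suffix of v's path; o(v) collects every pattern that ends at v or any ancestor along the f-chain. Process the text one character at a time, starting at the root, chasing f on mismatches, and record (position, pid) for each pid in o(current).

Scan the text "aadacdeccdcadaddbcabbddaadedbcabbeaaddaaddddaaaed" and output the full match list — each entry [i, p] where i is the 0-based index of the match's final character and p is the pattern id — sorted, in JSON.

Construct AC machine:
Trie nodes:
  0='ε' goto a→5 d→1
  1='d' goto b→7 d→2
  2='dd' goto a→3
  3='dda' goto a→4
  4='ddaa' goto ·  [P0 ends]
  5='a' goto a→11 d→6
  6='ad' goto ·  [P1 ends]
  7='db' goto c→8
  8='dbc' goto a→9
  9='dbca' goto b→10
  10='dbcab' goto ·  [P2 ends]
  11='aa' goto ·  [P3 ends]

BFS fail/out derivation:
  n1('d'): parent n0 fail=0; on 'd' 0 → fail=0;  out ∅∪∅=∅
  n5('a'): parent n0 fail=0; on 'a' 0 → fail=0;  out ∅∪∅=∅
  n2('dd'): parent n1 fail=0; on 'd' 0 → fail=1;  out ∅∪∅=∅
  n6('ad'): parent n5 fail=0; on 'd' 0 → fail=1;  out {1}∪∅={1}
  n7('db'): parent n1 fail=0; on 'b' 0 → fail=0;  out ∅∪∅=∅
  n11('aa'): parent n5 fail=0; on 'a' 0 → fail=5;  out {3}∪∅={3}
  n3('dda'): parent n2 fail=1; on 'a' 1→0 → fail=5;  out ∅∪∅=∅
  n8('dbc'): parent n7 fail=0; on 'c' 0 → fail=0;  out ∅∪∅=∅
  n4('ddaa'): parent n3 fail=5; on 'a' 5 → fail=11;  out {0}∪{3}={0,3}
  n9('dbca'): parent n8 fail=0; on 'a' 0 → fail=5;  out ∅∪∅=∅
  n10('dbcab'): parent n9 fail=5; on 'b' 5→0 → fail=0;  out {2}∪∅={2}

Run:
i=0 'a': node 0→5
i=1 'a': node 5→11  emit P3@[0:1]
i=2 'd': node 11→6 (via fail)  emit P1@[1:2]
i=3 'a': node 6→5 (via fail)
i=4 'c': node 5→0 (via fail)
i=5 'd': node 0→1
i=6 'e': node 1→0 (via fail)
i=7 'c': node 0→0
i=8 'c': node 0→0
i=9 'd': node 0→1
i=10 'c': node 1→0 (via fail)
i=11 'a': node 0→5
i=12 'd': node 5→6  emit P1@[11:12]
i=13 'a': node 6→5 (via fail)
i=14 'd': node 5→6  emit P1@[13:14]
i=15 'd': node 6→2 (via fail)
i=16 'b': node 2→7 (via fail)
i=17 'c': node 7→8
i=18 'a': node 8→9
i=19 'b': node 9→10  emit P2@[15:19]
i=20 'b': node 10→0 (via fail)
i=21 'd': node 0→1
i=22 'd': node 1→2
i=23 'a': node 2→3
i=24 'a': node 3→4  emit P0@[21:24],P3@[23:24]
i=25 'd': node 4→6 (via fail)  emit P1@[24:25]
i=26 'e': node 6→0 (via fail)
i=27 'd': node 0→1
i=28 'b': node 1→7
i=29 'c': node 7→8
i=30 'a': node 8→9
i=31 'b': node 9→10  emit P2@[27:31]
i=32 'b': node 10→0 (via fail)
i=33 'e': node 0→0
i=34 'a': node 0→5
i=35 'a': node 5→11  emit P3@[34:35]
i=36 'd': node 11→6 (via fail)  emit P1@[35:36]
i=37 'd': node 6→2 (via fail)
i=38 'a': node 2→3
i=39 'a': node 3→4  emit P0@[36:39],P3@[38:39]
i=40 'd': node 4→6 (via fail)  emit P1@[39:40]
i=41 'd': node 6→2 (via fail)
i=42 'd': node 2→2 (via fail)
i=43 'd': node 2→2 (via fail)
i=44 'a': node 2→3
i=45 'a': node 3→4  emit P0@[42:45],P3@[44:45]
i=46 'a': node 4→11 (via fail)  emit P3@[45:46]
i=47 'e': node 11→0 (via fail)
i=48 'd': node 0→1

Result: [[1,3],[2,1],[12,1],[14,1],[19,2],[24,0],[24,3],[25,1],[31,2],[35,3],[36,1],[39,0],[39,3],[40,1],[45,0],[45,3],[46,3]]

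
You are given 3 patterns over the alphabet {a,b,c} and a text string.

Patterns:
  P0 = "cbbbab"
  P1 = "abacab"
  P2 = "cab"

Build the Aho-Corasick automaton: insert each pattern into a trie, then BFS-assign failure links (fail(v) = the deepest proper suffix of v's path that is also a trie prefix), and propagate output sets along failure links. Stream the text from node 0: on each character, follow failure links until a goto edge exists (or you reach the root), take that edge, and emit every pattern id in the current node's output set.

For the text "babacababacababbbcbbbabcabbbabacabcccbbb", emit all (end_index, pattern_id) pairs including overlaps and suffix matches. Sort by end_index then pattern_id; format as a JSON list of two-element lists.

Build automaton:
Trie nodes:
  0='ε' goto a→7 c→1
  1='c' goto a→13 b→2
  2='cb' goto b→3
  3='cbb' goto b→4
  4='cbbb' goto a→5
  5='cbbba' goto b→6
  6='cbbbab' goto ·  ←P0
  7='a' goto b→8
  8='ab' goto a→9
  9='aba' goto c→10
  10='abac' goto a→11
  11='abaca' goto b→12
  12='abacab' goto ·  ←P1
  13='ca' goto b→14
  14='cab' goto ·  ←P2

BFS fail/out derivation:
  fail(1) 'c': from fail(0)=0 chase 'c': 0 ⇒ 0;  out=∅∪out(0)=∅
  fail(7) 'a': from fail(0)=0 chase 'a': 0 ⇒ 0;  out=∅∪out(0)=∅
  fail(2) 'cb': from fail(1)=0 chase 'b': 0 ⇒ 0;  out=∅∪out(0)=∅
  fail(8) 'ab': from fail(7)=0 chase 'b': 0 ⇒ 0;  out=∅∪out(0)=∅
  fail(13) 'ca': from fail(1)=0 chase 'a': 0 ⇒ 7;  out=∅∪out(7)=∅
  fail(3) 'cbb': from fail(2)=0 chase 'b': 0 ⇒ 0;  out=∅∪out(0)=∅
  fail(9) 'aba': from fail(8)=0 chase 'a': 0 ⇒ 7;  out=∅∪out(7)=∅
  fail(14) 'cab': from fail(13)=7 chase 'b': 7 ⇒ 8;  out={2}∪out(8)={2}
  fail(4) 'cbbb': from fail(3)=0 chase 'b': 0 ⇒ 0;  out=∅∪out(0)=∅
  fail(10) 'abac': from fail(9)=7 chase 'c': 7→0 ⇒ 1;  out=∅∪out(1)=∅
  fail(5) 'cbbba': from fail(4)=0 chase 'a': 0 ⇒ 7;  out=∅∪out(7)=∅
  fail(11) 'abaca': from fail(10)=1 chase 'a': 1 ⇒ 13;  out=∅∪out(13)=∅
  fail(6) 'cbbbab': from fail(5)=7 chase 'b': 7 ⇒ 8;  out={0}∪out(8)={0}
  fail(12) 'abacab': from fail(11)=13 chase 'b': 13 ⇒ 14;  out={1}∪out(14)={1,2}

Text stream:
pos 0 'b': at 0
pos 1 'a': at 7
pos 2 'b': at 8
pos 3 'a': at 9
pos 4 'c': at 10
pos 5 'a': at 11
pos 6 'b': at 12  ** P1@[1:6],P2@[4:6]
pos 7 'a': at 9 ·f
pos 8 'b': at 8 ·f
pos 9 'a': at 9
pos 10 'c': at 10
pos 11 'a': at 11
pos 12 'b': at 12  ** P1@[7:12],P2@[10:12]
pos 13 'a': at 9 ·f
pos 14 'b': at 8 ·f
pos 15 'b': at 0 ·f
pos 16 'b': at 0
pos 17 'c': at 1
pos 18 'b': at 2
pos 19 'b': at 3
pos 20 'b': at 4
pos 21 'a': at 5
pos 22 'b': at 6  ** P0@[17:22]
pos 23 'c': at 1 ·f
pos 24 'a': at 13
pos 25 'b': at 14  ** P2@[23:25]
pos 26 'b': at 0 ·f
pos 27 'b': at 0
pos 28 'a': at 7
pos 29 'b': at 8
pos 30 'a': at 9
pos 31 'c': at 10
pos 32 'a': at 11
pos 33 'b': at 12  ** P1@[28:33],P2@[31:33]
pos 34 'c': at 1 ·f
pos 35 'c': at 1 ·f
pos 36 'c': at 1 ·f
pos 37 'b': at 2
pos 38 'b': at 3
pos 39 'b': at 4

Result: [[6,1],[6,2],[12,1],[12,2],[22,0],[25,2],[33,1],[33,2]]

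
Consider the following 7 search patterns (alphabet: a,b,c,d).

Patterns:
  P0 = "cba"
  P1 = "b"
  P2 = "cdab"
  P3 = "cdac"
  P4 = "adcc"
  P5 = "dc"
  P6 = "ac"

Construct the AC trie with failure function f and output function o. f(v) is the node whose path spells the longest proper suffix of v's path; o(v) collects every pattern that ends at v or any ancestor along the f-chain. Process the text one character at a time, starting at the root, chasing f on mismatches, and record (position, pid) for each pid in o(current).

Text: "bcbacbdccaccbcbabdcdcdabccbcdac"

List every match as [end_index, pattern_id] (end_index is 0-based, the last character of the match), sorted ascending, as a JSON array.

Build:
Trie (insert patterns):
  n0 'ε': a→9 b→4 c→1 d→13
  n1 'c': b→2 d→5
  n2 'cb': a→3
  n3 'cba': ·  ←P0
  n4 'b': ·  ←P1
  n5 'cd': a→6
  n6 'cda': b→7 c→8
  n7 'cdab': ·  ←P2
  n8 'cdac': ·  ←P3
  n9 'a': c→15 d→10
  n10 'ad': c→11
  n11 'adc': c→12
  n12 'adcc': ·  ←P4
  n13 'd': c→14
  n14 'dc': ·  ←P5
  n15 'ac': ·  ←P6

BFS fail/out derivation:
  n1('c'): parent n0 fail=0; on 'c' 0 → fail=0;  out ∅∪∅=∅
  n4('b'): parent n0 fail=0; on 'b' 0 → fail=0;  out {1}∪∅={1}
  n9('a'): parent n0 fail=0; on 'a' 0 → fail=0;  out ∅∪∅=∅
  n13('d'): parent n0 fail=0; on 'd' 0 → fail=0;  out ∅∪∅=∅
  n2('cb'): parent n1 fail=0; on 'b' 0 → fail=4;  out ∅∪{1}={1}
  n5('cd'): parent n1 fail=0; on 'd' 0 → fail=13;  out ∅∪∅=∅
  n10('ad'): parent n9 fail=0; on 'd' 0 → fail=13;  out ∅∪∅=∅
  n14('dc'): parent n13 fail=0; on 'c' 0 → fail=1;  out {5}∪∅={5}
  n15('ac'): parent n9 fail=0; on 'c' 0 → fail=1;  out {6}∪∅={6}
  n3('cba'): parent n2 fail=4; on 'a' 4→0 → fail=9;  out {0}∪∅={0}
  n6('cda'): parent n5 fail=13; on 'a' 13→0 → fail=9;  out ∅∪∅=∅
  n11('adc'): parent n10 fail=13; on 'c' 13 → fail=14;  out ∅∪{5}={5}
  n7('cdab'): parent n6 fail=9; on 'b' 9→0 → fail=4;  out {2}∪{1}={1,2}
  n8('cdac'): parent n6 fail=9; on 'c' 9 → fail=15;  out {3}∪{6}={3,6}
  n12('adcc'): parent n11 fail=14; on 'c' 14→1→0 → fail=1;  out {4}∪∅={4}

Text stream:
i=0 'b': node 0→4  ** P1@[0:0]
i=1 'c': node 4→1 ·f
i=2 'b': node 1→2  ** P1@[2:2]
i=3 'a': node 2→3  ** P0@[1:3]
i=4 'c': node 3→15 ·f  ** P6@[3:4]
i=5 'b': node 15→2 ·f  ** P1@[5:5]
i=6 'd': node 2→13 ·f
i=7 'c': node 13→14  ** P5@[6:7]
i=8 'c': node 14→1 ·f
i=9 'a': node 1→9 ·f
i=10 'c': node 9→15  ** P6@[9:10]
i=11 'c': node 15→1 ·f
i=12 'b': node 1→2  ** P1@[12:12]
i=13 'c': node 2→1 ·f
i=14 'b': node 1→2  ** P1@[14:14]
i=15 'a': node 2→3  ** P0@[13:15]
i=16 'b': node 3→4 ·f  ** P1@[16:16]
i=17 'd': node 4→13 ·f
i=18 'c': node 13→14  ** P5@[17:18]
i=19 'd': node 14→5 ·f
i=20 'c': node 5→14 ·f  ** P5@[19:20]
i=21 'd': node 14→5 ·f
i=22 'a': node 5→6
i=23 'b': node 6→7  ** P1@[23:23],P2@[20:23]
i=24 'c': node 7→1 ·f
i=25 'c': node 1→1 ·f
i=26 'b': node 1→2  ** P1@[26:26]
i=27 'c': node 2→1 ·f
i=28 'd': node 1→5
i=29 'a': node 5→6
i=30 'c': node 6→8  ** P3@[27:30],P6@[29:30]

All matches (sorted): [[0,1],[2,1],[3,0],[4,6],[5,1],[7,5],[10,6],[12,1],[14,1],[15,0],[16,1],[18,5],[20,5],[23,1],[23,2],[26,1],[30,3],[30,6]]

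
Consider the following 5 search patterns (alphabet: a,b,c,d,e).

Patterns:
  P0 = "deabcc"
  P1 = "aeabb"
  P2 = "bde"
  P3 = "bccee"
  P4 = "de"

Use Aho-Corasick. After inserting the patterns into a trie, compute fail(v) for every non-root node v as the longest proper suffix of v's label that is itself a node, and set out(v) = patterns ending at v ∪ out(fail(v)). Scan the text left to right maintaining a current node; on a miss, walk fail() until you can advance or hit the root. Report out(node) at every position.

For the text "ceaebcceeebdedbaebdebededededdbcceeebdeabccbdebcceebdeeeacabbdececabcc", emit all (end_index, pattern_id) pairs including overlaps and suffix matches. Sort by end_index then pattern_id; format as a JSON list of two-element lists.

Construct AC machine:
Trie nodes:
  n0 'ε': a→7 b→12 d→1
  n1 'd': e→2
  n2 'de': a→3  [P4 ends]
  n3 'dea': b→4
  n4 'deab': c→5
  n5 'deabc': c→6
  n6 'deabcc': ·  [P0 ends]
  n7 'a': e→8
  n8 'ae': a→9
  n9 'aea': b→10
  n10 'aeab': b→11
  n11 'aeabb': ·  [P1 ends]
  n12 'b': c→15 d→13
  n13 'bd': e→14
  n14 'bde': ·  [P2 ends]
  n15 'bc': c→16
  n16 'bcc': e→17
  n17 'bcce': e→18
  n18 'bccee': ·  [P3 ends]

BFS fail/out derivation:
  n1('d'): parent n0 fail=0; on 'd' 0 → fail=0;  out ∅∪∅=∅
  n7('a'): parent n0 fail=0; on 'a' 0 → fail=0;  out ∅∪∅=∅
  n12('b'): parent n0 fail=0; on 'b' 0 → fail=0;  out ∅∪∅=∅
  n2('de'): parent n1 fail=0; on 'e' 0 → fail=0;  out {4}∪∅={4}
  n8('ae'): parent n7 fail=0; on 'e' 0 → fail=0;  out ∅∪∅=∅
  n13('bd'): parent n12 fail=0; on 'd' 0 → fail=1;  out ∅∪∅=∅
  n15('bc'): parent n12 fail=0; on 'c' 0 → fail=0;  out ∅∪∅=∅
  n3('dea'): parent n2 fail=0; on 'a' 0 → fail=7;  out ∅∪∅=∅
  n9('aea'): parent n8 fail=0; on 'a' 0 → fail=7;  out ∅∪∅=∅
  n14('bde'): parent n13 fail=1; on 'e' 1 → fail=2;  out {2}∪{4}={2,4}
  n16('bcc'): parent n15 fail=0; on 'c' 0 → fail=0;  out ∅∪∅=∅
  n4('deab'): parent n3 fail=7; on 'b' 7→0 → fail=12;  out ∅∪∅=∅
  n10('aeab'): parent n9 fail=7; on 'b' 7→0 → fail=12;  out ∅∪∅=∅
  n17('bcce'): parent n16 fail=0; on 'e' 0 → fail=0;  out ∅∪∅=∅
  n5('deabc'): parent n4 fail=12; on 'c' 12 → fail=15;  out ∅∪∅=∅
  n11('aeabb'): parent n10 fail=12; on 'b' 12→0 → fail=12;  out {1}∪∅={1}
  n18('bccee'): parent n17 fail=0; on 'e' 0 → fail=0;  out {3}∪∅={3}
  n6('deabcc'): parent n5 fail=15; on 'c' 15 → fail=16;  out {0}∪∅={0}

Run:
[0] read 'c'  n0⇒n0
[1] read 'e'  n0⇒n0
[2] read 'a'  n0⇒n7
[3] read 'e'  n7⇒n8
[4] read 'b'  n8⇒n12 ·f
[5] read 'c'  n12⇒n15
[6] read 'c'  n15⇒n16
[7] read 'e'  n16⇒n17
[8] read 'e'  n17⇒n18  → match P3@[4:8]
[9] read 'e'  n18⇒n0 ·f
[10] read 'b'  n0⇒n12
[11] read 'd'  n12⇒n13
[12] read 'e'  n13⇒n14  → match P2@[10:12],P4@[11:12]
[13] read 'd'  n14⇒n1 ·f
[14] read 'b'  n1⇒n12 ·f
[15] read 'a'  n12⇒n7 ·f
[16] read 'e'  n7⇒n8
[17] read 'b'  n8⇒n12 ·f
[18] read 'd'  n12⇒n13
[19] read 'e'  n13⇒n14  → match P2@[17:19],P4@[18:19]
[20] read 'b'  n14⇒n12 ·f
[21] read 'e'  n12⇒n0 ·f
[22] read 'd'  n0⇒n1
[23] read 'e'  n1⇒n2  → match P4@[22:23]
[24] read 'd'  n2⇒n1 ·f
[25] read 'e'  n1⇒n2  → match P4@[24:25]
[26] read 'd'  n2⇒n1 ·f
[27] read 'e'  n1⇒n2  → match P4@[26:27]
[28] read 'd'  n2⇒n1 ·f
[29] read 'd'  n1⇒n1 ·f
[30] read 'b'  n1⇒n12 ·f
[31] read 'c'  n12⇒n15
[32] read 'c'  n15⇒n16
[33] read 'e'  n16⇒n17
[34] read 'e'  n17⇒n18  → match P3@[30:34]
[35] read 'e'  n18⇒n0 ·f
[36] read 'b'  n0⇒n12
[37] read 'd'  n12⇒n13
[38] read 'e'  n13⇒n14  → match P2@[36:38],P4@[37:38]
[39] read 'a'  n14⇒n3 ·f
[40] read 'b'  n3⇒n4
[41] read 'c'  n4⇒n5
[42] read 'c'  n5⇒n6  → match P0@[37:42]
[43] read 'b'  n6⇒n12 ·f
[44] read 'd'  n12⇒n13
[45] read 'e'  n13⇒n14  → match P2@[43:45],P4@[44:45]
[46] read 'b'  n14⇒n12 ·f
[47] read 'c'  n12⇒n15
[48] read 'c'  n15⇒n16
[49] read 'e'  n16⇒n17
[50] read 'e'  n17⇒n18  → match P3@[46:50]
[51] read 'b'  n18⇒n12 ·f
[52] read 'd'  n12⇒n13
[53] read 'e'  n13⇒n14  → match P2@[51:53],P4@[52:53]
[54] read 'e'  n14⇒n0 ·f
[55] read 'e'  n0⇒n0
[56] read 'a'  n0⇒n7
[57] read 'c'  n7⇒n0 ·f
[58] read 'a'  n0⇒n7
[59] read 'b'  n7⇒n12 ·f
[60] read 'b'  n12⇒n12 ·f
[61] read 'd'  n12⇒n13
[62] read 'e'  n13⇒n14  → match P2@[60:62],P4@[61:62]
[63] read 'c'  n14⇒n0 ·f
[64] read 'e'  n0⇒n0
[65] read 'c'  n0⇒n0
[66] read 'a'  n0⇒n7
[67] read 'b'  n7⇒n12 ·f
[68] read 'c'  n12⇒n15
[69] read 'c'  n15⇒n16

Matches: [[8,3],[12,2],[12,4],[19,2],[19,4],[23,4],[25,4],[27,4],[34,3],[38,2],[38,4],[42,0],[45,2],[45,4],[50,3],[53,2],[53,4],[62,2],[62,4]]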